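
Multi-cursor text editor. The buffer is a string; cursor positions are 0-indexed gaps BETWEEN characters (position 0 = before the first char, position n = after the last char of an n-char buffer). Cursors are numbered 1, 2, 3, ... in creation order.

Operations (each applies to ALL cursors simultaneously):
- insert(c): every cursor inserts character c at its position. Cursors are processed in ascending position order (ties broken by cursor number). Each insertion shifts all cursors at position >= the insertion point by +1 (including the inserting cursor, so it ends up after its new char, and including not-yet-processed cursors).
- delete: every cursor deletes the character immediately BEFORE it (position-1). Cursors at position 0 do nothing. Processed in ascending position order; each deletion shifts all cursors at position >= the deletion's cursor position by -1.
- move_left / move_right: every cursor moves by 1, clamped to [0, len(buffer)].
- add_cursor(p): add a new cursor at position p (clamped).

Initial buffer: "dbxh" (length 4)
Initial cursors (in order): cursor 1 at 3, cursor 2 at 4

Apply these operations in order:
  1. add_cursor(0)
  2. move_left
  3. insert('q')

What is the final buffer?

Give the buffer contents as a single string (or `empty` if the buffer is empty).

After op 1 (add_cursor(0)): buffer="dbxh" (len 4), cursors c3@0 c1@3 c2@4, authorship ....
After op 2 (move_left): buffer="dbxh" (len 4), cursors c3@0 c1@2 c2@3, authorship ....
After op 3 (insert('q')): buffer="qdbqxqh" (len 7), cursors c3@1 c1@4 c2@6, authorship 3..1.2.

Answer: qdbqxqh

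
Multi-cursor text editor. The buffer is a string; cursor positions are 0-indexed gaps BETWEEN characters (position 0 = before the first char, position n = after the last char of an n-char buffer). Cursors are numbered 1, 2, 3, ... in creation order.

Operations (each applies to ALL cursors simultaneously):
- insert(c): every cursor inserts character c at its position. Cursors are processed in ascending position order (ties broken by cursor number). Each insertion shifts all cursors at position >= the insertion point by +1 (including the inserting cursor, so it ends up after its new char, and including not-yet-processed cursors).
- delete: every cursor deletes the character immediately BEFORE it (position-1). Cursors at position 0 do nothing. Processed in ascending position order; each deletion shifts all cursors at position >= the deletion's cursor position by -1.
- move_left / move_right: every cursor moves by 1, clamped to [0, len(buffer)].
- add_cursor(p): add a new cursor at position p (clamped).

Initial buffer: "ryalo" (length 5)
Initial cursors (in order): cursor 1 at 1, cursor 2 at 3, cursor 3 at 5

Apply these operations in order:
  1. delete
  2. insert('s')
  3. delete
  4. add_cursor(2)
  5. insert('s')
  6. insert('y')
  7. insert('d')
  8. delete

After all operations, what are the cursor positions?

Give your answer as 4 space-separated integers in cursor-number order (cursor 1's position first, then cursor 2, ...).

After op 1 (delete): buffer="yl" (len 2), cursors c1@0 c2@1 c3@2, authorship ..
After op 2 (insert('s')): buffer="sysls" (len 5), cursors c1@1 c2@3 c3@5, authorship 1.2.3
After op 3 (delete): buffer="yl" (len 2), cursors c1@0 c2@1 c3@2, authorship ..
After op 4 (add_cursor(2)): buffer="yl" (len 2), cursors c1@0 c2@1 c3@2 c4@2, authorship ..
After op 5 (insert('s')): buffer="syslss" (len 6), cursors c1@1 c2@3 c3@6 c4@6, authorship 1.2.34
After op 6 (insert('y')): buffer="syysylssyy" (len 10), cursors c1@2 c2@5 c3@10 c4@10, authorship 11.22.3434
After op 7 (insert('d')): buffer="sydysydlssyydd" (len 14), cursors c1@3 c2@7 c3@14 c4@14, authorship 111.222.343434
After op 8 (delete): buffer="syysylssyy" (len 10), cursors c1@2 c2@5 c3@10 c4@10, authorship 11.22.3434

Answer: 2 5 10 10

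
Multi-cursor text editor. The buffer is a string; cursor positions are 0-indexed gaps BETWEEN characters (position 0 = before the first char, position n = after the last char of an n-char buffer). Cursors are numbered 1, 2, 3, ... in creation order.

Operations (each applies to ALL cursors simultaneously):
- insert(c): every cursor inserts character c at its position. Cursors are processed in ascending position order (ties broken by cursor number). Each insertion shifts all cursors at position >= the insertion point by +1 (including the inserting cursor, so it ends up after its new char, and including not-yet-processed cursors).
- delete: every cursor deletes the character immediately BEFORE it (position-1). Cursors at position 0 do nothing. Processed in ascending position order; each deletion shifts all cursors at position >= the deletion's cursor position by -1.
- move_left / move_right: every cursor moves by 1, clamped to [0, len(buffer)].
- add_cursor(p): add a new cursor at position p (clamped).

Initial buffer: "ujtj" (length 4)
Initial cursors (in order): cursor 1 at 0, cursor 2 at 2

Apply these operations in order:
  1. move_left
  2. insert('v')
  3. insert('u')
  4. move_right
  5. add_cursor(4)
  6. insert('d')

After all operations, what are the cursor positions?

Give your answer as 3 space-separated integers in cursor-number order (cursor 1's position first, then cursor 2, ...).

Answer: 4 9 6

Derivation:
After op 1 (move_left): buffer="ujtj" (len 4), cursors c1@0 c2@1, authorship ....
After op 2 (insert('v')): buffer="vuvjtj" (len 6), cursors c1@1 c2@3, authorship 1.2...
After op 3 (insert('u')): buffer="vuuvujtj" (len 8), cursors c1@2 c2@5, authorship 11.22...
After op 4 (move_right): buffer="vuuvujtj" (len 8), cursors c1@3 c2@6, authorship 11.22...
After op 5 (add_cursor(4)): buffer="vuuvujtj" (len 8), cursors c1@3 c3@4 c2@6, authorship 11.22...
After op 6 (insert('d')): buffer="vuudvdujdtj" (len 11), cursors c1@4 c3@6 c2@9, authorship 11.1232.2..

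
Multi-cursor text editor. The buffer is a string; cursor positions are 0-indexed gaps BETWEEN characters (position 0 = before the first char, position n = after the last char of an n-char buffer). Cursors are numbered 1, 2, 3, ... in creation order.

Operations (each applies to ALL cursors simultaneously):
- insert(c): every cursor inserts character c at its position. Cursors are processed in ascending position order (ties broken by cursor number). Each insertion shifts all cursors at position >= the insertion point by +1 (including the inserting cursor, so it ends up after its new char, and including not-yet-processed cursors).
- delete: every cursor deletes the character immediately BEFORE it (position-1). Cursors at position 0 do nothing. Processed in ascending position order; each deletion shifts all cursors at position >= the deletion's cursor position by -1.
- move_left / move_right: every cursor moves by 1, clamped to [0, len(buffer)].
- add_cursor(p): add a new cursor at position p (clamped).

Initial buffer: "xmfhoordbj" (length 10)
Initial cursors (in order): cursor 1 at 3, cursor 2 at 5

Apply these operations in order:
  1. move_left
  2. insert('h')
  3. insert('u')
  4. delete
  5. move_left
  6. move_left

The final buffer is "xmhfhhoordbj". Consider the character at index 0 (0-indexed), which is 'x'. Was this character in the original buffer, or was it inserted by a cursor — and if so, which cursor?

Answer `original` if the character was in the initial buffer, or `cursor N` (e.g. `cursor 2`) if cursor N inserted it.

Answer: original

Derivation:
After op 1 (move_left): buffer="xmfhoordbj" (len 10), cursors c1@2 c2@4, authorship ..........
After op 2 (insert('h')): buffer="xmhfhhoordbj" (len 12), cursors c1@3 c2@6, authorship ..1..2......
After op 3 (insert('u')): buffer="xmhufhhuoordbj" (len 14), cursors c1@4 c2@8, authorship ..11..22......
After op 4 (delete): buffer="xmhfhhoordbj" (len 12), cursors c1@3 c2@6, authorship ..1..2......
After op 5 (move_left): buffer="xmhfhhoordbj" (len 12), cursors c1@2 c2@5, authorship ..1..2......
After op 6 (move_left): buffer="xmhfhhoordbj" (len 12), cursors c1@1 c2@4, authorship ..1..2......
Authorship (.=original, N=cursor N): . . 1 . . 2 . . . . . .
Index 0: author = original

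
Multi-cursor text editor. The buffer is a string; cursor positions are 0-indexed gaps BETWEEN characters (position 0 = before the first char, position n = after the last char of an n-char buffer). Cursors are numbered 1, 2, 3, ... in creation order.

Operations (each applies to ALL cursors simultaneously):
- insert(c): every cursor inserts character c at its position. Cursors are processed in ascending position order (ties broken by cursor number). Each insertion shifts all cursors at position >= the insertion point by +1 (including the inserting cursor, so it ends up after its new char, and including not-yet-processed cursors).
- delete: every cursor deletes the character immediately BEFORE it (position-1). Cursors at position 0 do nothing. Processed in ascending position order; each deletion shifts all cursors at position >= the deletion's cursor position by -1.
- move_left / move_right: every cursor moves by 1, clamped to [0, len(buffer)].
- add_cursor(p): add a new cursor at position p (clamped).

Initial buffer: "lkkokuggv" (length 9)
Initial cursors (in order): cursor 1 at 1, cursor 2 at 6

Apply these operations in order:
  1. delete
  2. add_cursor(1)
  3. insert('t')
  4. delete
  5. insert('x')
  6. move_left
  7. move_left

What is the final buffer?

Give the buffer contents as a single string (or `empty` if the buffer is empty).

Answer: xkxkokxggv

Derivation:
After op 1 (delete): buffer="kkokggv" (len 7), cursors c1@0 c2@4, authorship .......
After op 2 (add_cursor(1)): buffer="kkokggv" (len 7), cursors c1@0 c3@1 c2@4, authorship .......
After op 3 (insert('t')): buffer="tktkoktggv" (len 10), cursors c1@1 c3@3 c2@7, authorship 1.3...2...
After op 4 (delete): buffer="kkokggv" (len 7), cursors c1@0 c3@1 c2@4, authorship .......
After op 5 (insert('x')): buffer="xkxkokxggv" (len 10), cursors c1@1 c3@3 c2@7, authorship 1.3...2...
After op 6 (move_left): buffer="xkxkokxggv" (len 10), cursors c1@0 c3@2 c2@6, authorship 1.3...2...
After op 7 (move_left): buffer="xkxkokxggv" (len 10), cursors c1@0 c3@1 c2@5, authorship 1.3...2...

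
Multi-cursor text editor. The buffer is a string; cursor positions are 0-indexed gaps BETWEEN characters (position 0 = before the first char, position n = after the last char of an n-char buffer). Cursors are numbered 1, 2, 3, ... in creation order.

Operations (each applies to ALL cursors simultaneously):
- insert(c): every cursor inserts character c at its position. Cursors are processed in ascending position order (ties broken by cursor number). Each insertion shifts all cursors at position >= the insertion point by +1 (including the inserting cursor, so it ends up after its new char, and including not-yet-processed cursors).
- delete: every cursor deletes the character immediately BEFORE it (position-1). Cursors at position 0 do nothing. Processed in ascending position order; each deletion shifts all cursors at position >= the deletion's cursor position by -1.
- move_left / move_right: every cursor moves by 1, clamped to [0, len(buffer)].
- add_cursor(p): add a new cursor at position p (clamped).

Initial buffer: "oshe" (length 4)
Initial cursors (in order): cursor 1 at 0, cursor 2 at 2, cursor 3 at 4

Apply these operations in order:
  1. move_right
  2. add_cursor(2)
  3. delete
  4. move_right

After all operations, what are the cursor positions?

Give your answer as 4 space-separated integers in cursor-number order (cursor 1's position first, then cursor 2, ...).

After op 1 (move_right): buffer="oshe" (len 4), cursors c1@1 c2@3 c3@4, authorship ....
After op 2 (add_cursor(2)): buffer="oshe" (len 4), cursors c1@1 c4@2 c2@3 c3@4, authorship ....
After op 3 (delete): buffer="" (len 0), cursors c1@0 c2@0 c3@0 c4@0, authorship 
After op 4 (move_right): buffer="" (len 0), cursors c1@0 c2@0 c3@0 c4@0, authorship 

Answer: 0 0 0 0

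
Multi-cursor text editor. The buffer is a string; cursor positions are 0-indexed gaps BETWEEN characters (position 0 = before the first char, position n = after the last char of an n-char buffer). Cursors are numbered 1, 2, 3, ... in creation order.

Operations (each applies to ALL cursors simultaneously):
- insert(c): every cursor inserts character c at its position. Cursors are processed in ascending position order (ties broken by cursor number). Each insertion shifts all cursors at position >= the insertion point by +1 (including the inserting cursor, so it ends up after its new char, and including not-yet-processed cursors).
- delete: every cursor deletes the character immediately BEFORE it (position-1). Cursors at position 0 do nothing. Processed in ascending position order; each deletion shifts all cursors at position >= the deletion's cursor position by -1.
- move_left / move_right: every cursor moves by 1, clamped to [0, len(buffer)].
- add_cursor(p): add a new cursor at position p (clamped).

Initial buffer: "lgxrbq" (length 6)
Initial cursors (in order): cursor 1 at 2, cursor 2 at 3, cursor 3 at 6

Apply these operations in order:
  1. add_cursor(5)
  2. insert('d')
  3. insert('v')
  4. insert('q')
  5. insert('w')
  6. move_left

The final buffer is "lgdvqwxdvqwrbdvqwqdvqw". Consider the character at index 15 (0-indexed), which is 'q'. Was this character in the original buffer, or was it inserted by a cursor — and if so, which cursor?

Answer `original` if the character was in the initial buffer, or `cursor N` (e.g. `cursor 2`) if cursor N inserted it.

Answer: cursor 4

Derivation:
After op 1 (add_cursor(5)): buffer="lgxrbq" (len 6), cursors c1@2 c2@3 c4@5 c3@6, authorship ......
After op 2 (insert('d')): buffer="lgdxdrbdqd" (len 10), cursors c1@3 c2@5 c4@8 c3@10, authorship ..1.2..4.3
After op 3 (insert('v')): buffer="lgdvxdvrbdvqdv" (len 14), cursors c1@4 c2@7 c4@11 c3@14, authorship ..11.22..44.33
After op 4 (insert('q')): buffer="lgdvqxdvqrbdvqqdvq" (len 18), cursors c1@5 c2@9 c4@14 c3@18, authorship ..111.222..444.333
After op 5 (insert('w')): buffer="lgdvqwxdvqwrbdvqwqdvqw" (len 22), cursors c1@6 c2@11 c4@17 c3@22, authorship ..1111.2222..4444.3333
After op 6 (move_left): buffer="lgdvqwxdvqwrbdvqwqdvqw" (len 22), cursors c1@5 c2@10 c4@16 c3@21, authorship ..1111.2222..4444.3333
Authorship (.=original, N=cursor N): . . 1 1 1 1 . 2 2 2 2 . . 4 4 4 4 . 3 3 3 3
Index 15: author = 4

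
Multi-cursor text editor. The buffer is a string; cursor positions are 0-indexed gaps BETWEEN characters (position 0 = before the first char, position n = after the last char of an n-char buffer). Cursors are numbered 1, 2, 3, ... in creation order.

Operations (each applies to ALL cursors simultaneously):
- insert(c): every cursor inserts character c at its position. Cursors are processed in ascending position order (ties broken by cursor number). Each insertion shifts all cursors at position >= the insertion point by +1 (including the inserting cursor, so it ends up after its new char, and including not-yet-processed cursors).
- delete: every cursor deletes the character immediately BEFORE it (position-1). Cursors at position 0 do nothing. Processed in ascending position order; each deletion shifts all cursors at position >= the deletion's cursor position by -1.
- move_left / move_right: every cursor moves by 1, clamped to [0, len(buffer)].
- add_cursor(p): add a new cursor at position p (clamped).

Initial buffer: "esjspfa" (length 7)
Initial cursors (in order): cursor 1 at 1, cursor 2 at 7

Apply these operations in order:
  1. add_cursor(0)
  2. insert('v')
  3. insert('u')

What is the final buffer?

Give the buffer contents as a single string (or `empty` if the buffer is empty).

Answer: vuevusjspfavu

Derivation:
After op 1 (add_cursor(0)): buffer="esjspfa" (len 7), cursors c3@0 c1@1 c2@7, authorship .......
After op 2 (insert('v')): buffer="vevsjspfav" (len 10), cursors c3@1 c1@3 c2@10, authorship 3.1......2
After op 3 (insert('u')): buffer="vuevusjspfavu" (len 13), cursors c3@2 c1@5 c2@13, authorship 33.11......22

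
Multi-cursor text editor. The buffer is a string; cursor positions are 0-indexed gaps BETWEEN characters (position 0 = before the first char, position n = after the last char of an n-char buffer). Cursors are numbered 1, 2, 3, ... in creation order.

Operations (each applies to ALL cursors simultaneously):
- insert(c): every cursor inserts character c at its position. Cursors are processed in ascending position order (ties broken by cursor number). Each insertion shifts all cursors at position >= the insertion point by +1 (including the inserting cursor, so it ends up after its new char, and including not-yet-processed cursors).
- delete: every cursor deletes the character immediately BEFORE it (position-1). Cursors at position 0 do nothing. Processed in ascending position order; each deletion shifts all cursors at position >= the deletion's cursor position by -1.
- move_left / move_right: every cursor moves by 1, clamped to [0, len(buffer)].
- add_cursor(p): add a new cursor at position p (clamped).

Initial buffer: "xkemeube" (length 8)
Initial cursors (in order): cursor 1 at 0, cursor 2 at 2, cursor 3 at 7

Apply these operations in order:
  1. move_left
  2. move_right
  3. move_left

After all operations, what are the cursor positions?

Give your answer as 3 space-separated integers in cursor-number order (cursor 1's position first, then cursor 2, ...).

After op 1 (move_left): buffer="xkemeube" (len 8), cursors c1@0 c2@1 c3@6, authorship ........
After op 2 (move_right): buffer="xkemeube" (len 8), cursors c1@1 c2@2 c3@7, authorship ........
After op 3 (move_left): buffer="xkemeube" (len 8), cursors c1@0 c2@1 c3@6, authorship ........

Answer: 0 1 6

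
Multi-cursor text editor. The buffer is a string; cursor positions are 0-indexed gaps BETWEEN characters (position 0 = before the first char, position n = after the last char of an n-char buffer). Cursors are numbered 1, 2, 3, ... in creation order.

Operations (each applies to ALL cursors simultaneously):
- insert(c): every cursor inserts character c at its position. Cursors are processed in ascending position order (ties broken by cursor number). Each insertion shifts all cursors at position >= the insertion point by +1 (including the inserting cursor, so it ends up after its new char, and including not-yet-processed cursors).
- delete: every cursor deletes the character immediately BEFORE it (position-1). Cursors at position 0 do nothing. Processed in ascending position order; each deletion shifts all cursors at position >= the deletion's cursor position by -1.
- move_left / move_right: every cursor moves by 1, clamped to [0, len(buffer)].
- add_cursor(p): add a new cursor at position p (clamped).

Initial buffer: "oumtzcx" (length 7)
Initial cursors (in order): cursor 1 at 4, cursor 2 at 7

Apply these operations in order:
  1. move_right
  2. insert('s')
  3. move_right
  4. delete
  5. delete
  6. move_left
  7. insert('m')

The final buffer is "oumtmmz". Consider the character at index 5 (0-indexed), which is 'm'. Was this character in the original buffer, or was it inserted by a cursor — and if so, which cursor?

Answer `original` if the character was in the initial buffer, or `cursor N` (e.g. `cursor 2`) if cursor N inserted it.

After op 1 (move_right): buffer="oumtzcx" (len 7), cursors c1@5 c2@7, authorship .......
After op 2 (insert('s')): buffer="oumtzscxs" (len 9), cursors c1@6 c2@9, authorship .....1..2
After op 3 (move_right): buffer="oumtzscxs" (len 9), cursors c1@7 c2@9, authorship .....1..2
After op 4 (delete): buffer="oumtzsx" (len 7), cursors c1@6 c2@7, authorship .....1.
After op 5 (delete): buffer="oumtz" (len 5), cursors c1@5 c2@5, authorship .....
After op 6 (move_left): buffer="oumtz" (len 5), cursors c1@4 c2@4, authorship .....
After op 7 (insert('m')): buffer="oumtmmz" (len 7), cursors c1@6 c2@6, authorship ....12.
Authorship (.=original, N=cursor N): . . . . 1 2 .
Index 5: author = 2

Answer: cursor 2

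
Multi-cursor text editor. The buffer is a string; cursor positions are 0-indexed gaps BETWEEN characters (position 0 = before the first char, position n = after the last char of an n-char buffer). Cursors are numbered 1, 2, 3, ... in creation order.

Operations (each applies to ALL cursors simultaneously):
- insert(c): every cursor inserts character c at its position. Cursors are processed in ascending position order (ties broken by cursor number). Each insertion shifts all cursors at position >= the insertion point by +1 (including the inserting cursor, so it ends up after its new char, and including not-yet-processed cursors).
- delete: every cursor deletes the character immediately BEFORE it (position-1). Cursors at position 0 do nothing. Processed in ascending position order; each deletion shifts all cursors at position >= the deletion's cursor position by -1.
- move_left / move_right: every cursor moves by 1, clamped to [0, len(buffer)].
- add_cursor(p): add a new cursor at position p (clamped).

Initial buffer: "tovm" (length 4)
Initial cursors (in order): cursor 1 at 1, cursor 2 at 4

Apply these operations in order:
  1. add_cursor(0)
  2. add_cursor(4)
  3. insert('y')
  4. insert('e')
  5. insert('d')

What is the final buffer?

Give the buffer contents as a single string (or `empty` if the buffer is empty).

Answer: yedtyedovmyyeedd

Derivation:
After op 1 (add_cursor(0)): buffer="tovm" (len 4), cursors c3@0 c1@1 c2@4, authorship ....
After op 2 (add_cursor(4)): buffer="tovm" (len 4), cursors c3@0 c1@1 c2@4 c4@4, authorship ....
After op 3 (insert('y')): buffer="ytyovmyy" (len 8), cursors c3@1 c1@3 c2@8 c4@8, authorship 3.1...24
After op 4 (insert('e')): buffer="yetyeovmyyee" (len 12), cursors c3@2 c1@5 c2@12 c4@12, authorship 33.11...2424
After op 5 (insert('d')): buffer="yedtyedovmyyeedd" (len 16), cursors c3@3 c1@7 c2@16 c4@16, authorship 333.111...242424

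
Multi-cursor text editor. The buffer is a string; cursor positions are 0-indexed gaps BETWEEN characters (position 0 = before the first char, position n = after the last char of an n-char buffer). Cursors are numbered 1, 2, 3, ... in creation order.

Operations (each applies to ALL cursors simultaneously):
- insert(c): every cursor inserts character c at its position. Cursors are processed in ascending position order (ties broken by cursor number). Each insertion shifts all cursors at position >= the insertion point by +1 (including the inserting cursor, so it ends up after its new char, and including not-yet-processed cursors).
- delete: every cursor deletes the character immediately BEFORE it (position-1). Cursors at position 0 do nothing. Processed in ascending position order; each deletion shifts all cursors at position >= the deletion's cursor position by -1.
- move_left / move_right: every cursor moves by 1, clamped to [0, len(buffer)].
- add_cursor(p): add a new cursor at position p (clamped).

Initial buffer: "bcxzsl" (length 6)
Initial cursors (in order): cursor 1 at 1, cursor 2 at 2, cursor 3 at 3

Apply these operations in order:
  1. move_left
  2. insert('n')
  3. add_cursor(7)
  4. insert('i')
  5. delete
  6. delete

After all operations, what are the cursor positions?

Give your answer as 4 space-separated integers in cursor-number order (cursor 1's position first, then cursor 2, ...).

Answer: 0 1 2 3

Derivation:
After op 1 (move_left): buffer="bcxzsl" (len 6), cursors c1@0 c2@1 c3@2, authorship ......
After op 2 (insert('n')): buffer="nbncnxzsl" (len 9), cursors c1@1 c2@3 c3@5, authorship 1.2.3....
After op 3 (add_cursor(7)): buffer="nbncnxzsl" (len 9), cursors c1@1 c2@3 c3@5 c4@7, authorship 1.2.3....
After op 4 (insert('i')): buffer="nibnicnixzisl" (len 13), cursors c1@2 c2@5 c3@8 c4@11, authorship 11.22.33..4..
After op 5 (delete): buffer="nbncnxzsl" (len 9), cursors c1@1 c2@3 c3@5 c4@7, authorship 1.2.3....
After op 6 (delete): buffer="bcxsl" (len 5), cursors c1@0 c2@1 c3@2 c4@3, authorship .....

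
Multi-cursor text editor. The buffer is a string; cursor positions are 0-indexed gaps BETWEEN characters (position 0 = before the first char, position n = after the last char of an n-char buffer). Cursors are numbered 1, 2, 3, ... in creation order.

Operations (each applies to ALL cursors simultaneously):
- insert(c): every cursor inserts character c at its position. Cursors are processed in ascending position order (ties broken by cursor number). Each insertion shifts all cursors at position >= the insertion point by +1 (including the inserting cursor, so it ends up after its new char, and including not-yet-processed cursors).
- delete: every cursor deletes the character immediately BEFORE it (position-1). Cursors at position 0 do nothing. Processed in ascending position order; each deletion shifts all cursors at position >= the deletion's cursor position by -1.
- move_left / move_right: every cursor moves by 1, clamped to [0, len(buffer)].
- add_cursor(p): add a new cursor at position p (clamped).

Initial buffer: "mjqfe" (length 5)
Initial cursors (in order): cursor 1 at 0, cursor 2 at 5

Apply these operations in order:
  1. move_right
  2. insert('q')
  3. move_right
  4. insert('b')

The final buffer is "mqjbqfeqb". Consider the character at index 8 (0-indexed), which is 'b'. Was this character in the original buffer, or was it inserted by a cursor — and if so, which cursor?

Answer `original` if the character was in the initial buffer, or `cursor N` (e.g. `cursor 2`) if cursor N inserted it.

After op 1 (move_right): buffer="mjqfe" (len 5), cursors c1@1 c2@5, authorship .....
After op 2 (insert('q')): buffer="mqjqfeq" (len 7), cursors c1@2 c2@7, authorship .1....2
After op 3 (move_right): buffer="mqjqfeq" (len 7), cursors c1@3 c2@7, authorship .1....2
After op 4 (insert('b')): buffer="mqjbqfeqb" (len 9), cursors c1@4 c2@9, authorship .1.1...22
Authorship (.=original, N=cursor N): . 1 . 1 . . . 2 2
Index 8: author = 2

Answer: cursor 2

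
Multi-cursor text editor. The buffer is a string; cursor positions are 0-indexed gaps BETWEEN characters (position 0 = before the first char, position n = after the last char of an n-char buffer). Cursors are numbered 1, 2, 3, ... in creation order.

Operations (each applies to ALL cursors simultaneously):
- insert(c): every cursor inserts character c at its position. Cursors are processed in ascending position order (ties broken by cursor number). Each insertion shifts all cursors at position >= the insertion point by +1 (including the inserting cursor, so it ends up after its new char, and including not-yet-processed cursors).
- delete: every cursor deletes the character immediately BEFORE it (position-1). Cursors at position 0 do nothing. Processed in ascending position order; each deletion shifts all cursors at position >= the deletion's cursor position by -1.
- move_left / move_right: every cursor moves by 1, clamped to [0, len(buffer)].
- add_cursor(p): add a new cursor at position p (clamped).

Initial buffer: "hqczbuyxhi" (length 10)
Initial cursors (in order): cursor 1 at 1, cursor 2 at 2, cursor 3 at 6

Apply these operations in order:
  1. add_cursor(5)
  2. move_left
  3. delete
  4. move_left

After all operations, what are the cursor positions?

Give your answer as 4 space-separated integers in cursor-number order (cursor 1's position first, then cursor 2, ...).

Answer: 0 0 1 1

Derivation:
After op 1 (add_cursor(5)): buffer="hqczbuyxhi" (len 10), cursors c1@1 c2@2 c4@5 c3@6, authorship ..........
After op 2 (move_left): buffer="hqczbuyxhi" (len 10), cursors c1@0 c2@1 c4@4 c3@5, authorship ..........
After op 3 (delete): buffer="qcuyxhi" (len 7), cursors c1@0 c2@0 c3@2 c4@2, authorship .......
After op 4 (move_left): buffer="qcuyxhi" (len 7), cursors c1@0 c2@0 c3@1 c4@1, authorship .......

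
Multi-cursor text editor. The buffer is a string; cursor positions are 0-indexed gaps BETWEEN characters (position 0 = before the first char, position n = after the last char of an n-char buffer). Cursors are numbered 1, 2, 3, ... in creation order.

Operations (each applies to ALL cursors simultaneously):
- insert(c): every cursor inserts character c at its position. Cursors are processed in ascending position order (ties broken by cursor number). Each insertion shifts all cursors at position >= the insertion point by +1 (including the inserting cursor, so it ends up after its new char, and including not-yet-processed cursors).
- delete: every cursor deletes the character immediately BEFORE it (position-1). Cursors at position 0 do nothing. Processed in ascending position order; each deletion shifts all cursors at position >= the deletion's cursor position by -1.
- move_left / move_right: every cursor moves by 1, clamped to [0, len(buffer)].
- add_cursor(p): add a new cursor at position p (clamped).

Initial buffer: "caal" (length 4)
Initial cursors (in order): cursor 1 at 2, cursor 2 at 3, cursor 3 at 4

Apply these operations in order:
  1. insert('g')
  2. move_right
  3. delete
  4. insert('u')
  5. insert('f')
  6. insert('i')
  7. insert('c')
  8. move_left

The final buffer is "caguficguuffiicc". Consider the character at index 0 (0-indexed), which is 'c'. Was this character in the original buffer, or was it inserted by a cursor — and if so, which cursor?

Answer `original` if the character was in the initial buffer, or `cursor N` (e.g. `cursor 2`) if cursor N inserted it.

Answer: original

Derivation:
After op 1 (insert('g')): buffer="cagaglg" (len 7), cursors c1@3 c2@5 c3@7, authorship ..1.2.3
After op 2 (move_right): buffer="cagaglg" (len 7), cursors c1@4 c2@6 c3@7, authorship ..1.2.3
After op 3 (delete): buffer="cagg" (len 4), cursors c1@3 c2@4 c3@4, authorship ..12
After op 4 (insert('u')): buffer="caguguu" (len 7), cursors c1@4 c2@7 c3@7, authorship ..11223
After op 5 (insert('f')): buffer="cagufguuff" (len 10), cursors c1@5 c2@10 c3@10, authorship ..11122323
After op 6 (insert('i')): buffer="cagufiguuffii" (len 13), cursors c1@6 c2@13 c3@13, authorship ..11112232323
After op 7 (insert('c')): buffer="caguficguuffiicc" (len 16), cursors c1@7 c2@16 c3@16, authorship ..11111223232323
After op 8 (move_left): buffer="caguficguuffiicc" (len 16), cursors c1@6 c2@15 c3@15, authorship ..11111223232323
Authorship (.=original, N=cursor N): . . 1 1 1 1 1 2 2 3 2 3 2 3 2 3
Index 0: author = original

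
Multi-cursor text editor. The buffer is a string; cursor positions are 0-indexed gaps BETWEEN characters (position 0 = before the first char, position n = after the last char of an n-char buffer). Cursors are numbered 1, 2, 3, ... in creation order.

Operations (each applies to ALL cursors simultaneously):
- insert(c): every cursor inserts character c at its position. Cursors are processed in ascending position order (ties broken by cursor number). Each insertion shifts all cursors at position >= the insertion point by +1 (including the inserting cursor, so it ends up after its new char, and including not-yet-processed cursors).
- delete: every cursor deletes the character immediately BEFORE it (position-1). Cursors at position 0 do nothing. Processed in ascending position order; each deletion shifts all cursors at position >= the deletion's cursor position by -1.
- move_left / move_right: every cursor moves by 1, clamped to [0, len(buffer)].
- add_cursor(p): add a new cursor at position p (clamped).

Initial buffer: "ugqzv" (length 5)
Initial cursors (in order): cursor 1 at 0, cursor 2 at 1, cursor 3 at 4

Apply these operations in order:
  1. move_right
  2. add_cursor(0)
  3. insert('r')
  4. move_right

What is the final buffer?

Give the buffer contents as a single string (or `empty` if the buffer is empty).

Answer: rurgrqzvr

Derivation:
After op 1 (move_right): buffer="ugqzv" (len 5), cursors c1@1 c2@2 c3@5, authorship .....
After op 2 (add_cursor(0)): buffer="ugqzv" (len 5), cursors c4@0 c1@1 c2@2 c3@5, authorship .....
After op 3 (insert('r')): buffer="rurgrqzvr" (len 9), cursors c4@1 c1@3 c2@5 c3@9, authorship 4.1.2...3
After op 4 (move_right): buffer="rurgrqzvr" (len 9), cursors c4@2 c1@4 c2@6 c3@9, authorship 4.1.2...3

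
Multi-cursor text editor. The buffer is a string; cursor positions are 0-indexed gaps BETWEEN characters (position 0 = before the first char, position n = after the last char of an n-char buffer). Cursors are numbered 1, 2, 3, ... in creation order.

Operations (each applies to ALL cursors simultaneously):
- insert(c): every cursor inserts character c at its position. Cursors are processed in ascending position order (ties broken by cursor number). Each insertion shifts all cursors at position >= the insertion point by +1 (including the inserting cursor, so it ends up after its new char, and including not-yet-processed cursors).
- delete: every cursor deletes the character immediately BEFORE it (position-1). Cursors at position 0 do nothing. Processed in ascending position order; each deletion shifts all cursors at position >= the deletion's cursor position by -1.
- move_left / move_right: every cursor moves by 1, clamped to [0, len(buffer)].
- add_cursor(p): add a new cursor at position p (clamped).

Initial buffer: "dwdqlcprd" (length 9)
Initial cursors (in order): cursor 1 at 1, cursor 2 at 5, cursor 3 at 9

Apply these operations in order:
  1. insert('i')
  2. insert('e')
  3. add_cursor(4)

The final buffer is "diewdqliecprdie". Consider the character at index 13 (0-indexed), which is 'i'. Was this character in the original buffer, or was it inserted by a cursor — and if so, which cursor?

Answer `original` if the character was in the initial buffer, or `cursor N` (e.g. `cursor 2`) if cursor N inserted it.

Answer: cursor 3

Derivation:
After op 1 (insert('i')): buffer="diwdqlicprdi" (len 12), cursors c1@2 c2@7 c3@12, authorship .1....2....3
After op 2 (insert('e')): buffer="diewdqliecprdie" (len 15), cursors c1@3 c2@9 c3@15, authorship .11....22....33
After op 3 (add_cursor(4)): buffer="diewdqliecprdie" (len 15), cursors c1@3 c4@4 c2@9 c3@15, authorship .11....22....33
Authorship (.=original, N=cursor N): . 1 1 . . . . 2 2 . . . . 3 3
Index 13: author = 3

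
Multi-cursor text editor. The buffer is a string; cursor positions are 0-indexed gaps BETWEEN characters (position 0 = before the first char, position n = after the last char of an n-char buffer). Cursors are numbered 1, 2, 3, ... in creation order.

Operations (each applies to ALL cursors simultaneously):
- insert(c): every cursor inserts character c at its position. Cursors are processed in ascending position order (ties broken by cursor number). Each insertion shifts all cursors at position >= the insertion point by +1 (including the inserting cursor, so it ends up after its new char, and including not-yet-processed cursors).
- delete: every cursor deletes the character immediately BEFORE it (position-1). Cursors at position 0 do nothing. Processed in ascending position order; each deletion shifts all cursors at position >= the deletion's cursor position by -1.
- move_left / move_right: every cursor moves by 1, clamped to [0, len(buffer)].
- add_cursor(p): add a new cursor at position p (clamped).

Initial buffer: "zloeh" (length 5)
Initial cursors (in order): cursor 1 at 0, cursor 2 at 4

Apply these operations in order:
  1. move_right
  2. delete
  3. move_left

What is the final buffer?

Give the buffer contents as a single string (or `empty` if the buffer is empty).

Answer: loe

Derivation:
After op 1 (move_right): buffer="zloeh" (len 5), cursors c1@1 c2@5, authorship .....
After op 2 (delete): buffer="loe" (len 3), cursors c1@0 c2@3, authorship ...
After op 3 (move_left): buffer="loe" (len 3), cursors c1@0 c2@2, authorship ...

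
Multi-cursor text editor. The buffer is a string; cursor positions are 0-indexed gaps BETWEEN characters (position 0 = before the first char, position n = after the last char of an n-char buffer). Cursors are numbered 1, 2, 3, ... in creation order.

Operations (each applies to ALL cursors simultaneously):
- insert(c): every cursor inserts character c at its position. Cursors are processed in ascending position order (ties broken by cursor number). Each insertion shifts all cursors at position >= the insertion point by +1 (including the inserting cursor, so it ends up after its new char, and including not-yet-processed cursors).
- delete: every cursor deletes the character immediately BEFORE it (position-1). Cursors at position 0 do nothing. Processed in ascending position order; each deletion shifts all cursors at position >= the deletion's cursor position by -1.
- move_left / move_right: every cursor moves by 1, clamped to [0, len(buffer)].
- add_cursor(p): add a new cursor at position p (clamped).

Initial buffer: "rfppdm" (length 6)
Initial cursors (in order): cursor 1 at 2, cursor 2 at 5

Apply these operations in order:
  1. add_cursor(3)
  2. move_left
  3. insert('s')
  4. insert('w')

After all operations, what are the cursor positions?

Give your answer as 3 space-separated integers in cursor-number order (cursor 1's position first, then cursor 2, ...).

Answer: 3 10 6

Derivation:
After op 1 (add_cursor(3)): buffer="rfppdm" (len 6), cursors c1@2 c3@3 c2@5, authorship ......
After op 2 (move_left): buffer="rfppdm" (len 6), cursors c1@1 c3@2 c2@4, authorship ......
After op 3 (insert('s')): buffer="rsfsppsdm" (len 9), cursors c1@2 c3@4 c2@7, authorship .1.3..2..
After op 4 (insert('w')): buffer="rswfswppswdm" (len 12), cursors c1@3 c3@6 c2@10, authorship .11.33..22..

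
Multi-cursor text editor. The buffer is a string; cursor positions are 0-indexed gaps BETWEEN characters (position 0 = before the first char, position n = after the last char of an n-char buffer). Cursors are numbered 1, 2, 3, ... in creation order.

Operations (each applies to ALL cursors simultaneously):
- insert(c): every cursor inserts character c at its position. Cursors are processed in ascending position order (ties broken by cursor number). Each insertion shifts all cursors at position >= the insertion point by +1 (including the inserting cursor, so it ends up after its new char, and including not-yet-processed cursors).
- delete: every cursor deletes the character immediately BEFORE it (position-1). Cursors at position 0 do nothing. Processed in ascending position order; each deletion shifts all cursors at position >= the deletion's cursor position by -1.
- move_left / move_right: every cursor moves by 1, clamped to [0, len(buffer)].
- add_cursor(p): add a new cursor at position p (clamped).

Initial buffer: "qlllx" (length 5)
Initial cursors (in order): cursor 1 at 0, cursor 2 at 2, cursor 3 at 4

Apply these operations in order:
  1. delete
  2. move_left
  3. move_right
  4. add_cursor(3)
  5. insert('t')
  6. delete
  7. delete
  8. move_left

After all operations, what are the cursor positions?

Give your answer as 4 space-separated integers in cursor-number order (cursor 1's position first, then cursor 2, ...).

After op 1 (delete): buffer="qlx" (len 3), cursors c1@0 c2@1 c3@2, authorship ...
After op 2 (move_left): buffer="qlx" (len 3), cursors c1@0 c2@0 c3@1, authorship ...
After op 3 (move_right): buffer="qlx" (len 3), cursors c1@1 c2@1 c3@2, authorship ...
After op 4 (add_cursor(3)): buffer="qlx" (len 3), cursors c1@1 c2@1 c3@2 c4@3, authorship ...
After op 5 (insert('t')): buffer="qttltxt" (len 7), cursors c1@3 c2@3 c3@5 c4@7, authorship .12.3.4
After op 6 (delete): buffer="qlx" (len 3), cursors c1@1 c2@1 c3@2 c4@3, authorship ...
After op 7 (delete): buffer="" (len 0), cursors c1@0 c2@0 c3@0 c4@0, authorship 
After op 8 (move_left): buffer="" (len 0), cursors c1@0 c2@0 c3@0 c4@0, authorship 

Answer: 0 0 0 0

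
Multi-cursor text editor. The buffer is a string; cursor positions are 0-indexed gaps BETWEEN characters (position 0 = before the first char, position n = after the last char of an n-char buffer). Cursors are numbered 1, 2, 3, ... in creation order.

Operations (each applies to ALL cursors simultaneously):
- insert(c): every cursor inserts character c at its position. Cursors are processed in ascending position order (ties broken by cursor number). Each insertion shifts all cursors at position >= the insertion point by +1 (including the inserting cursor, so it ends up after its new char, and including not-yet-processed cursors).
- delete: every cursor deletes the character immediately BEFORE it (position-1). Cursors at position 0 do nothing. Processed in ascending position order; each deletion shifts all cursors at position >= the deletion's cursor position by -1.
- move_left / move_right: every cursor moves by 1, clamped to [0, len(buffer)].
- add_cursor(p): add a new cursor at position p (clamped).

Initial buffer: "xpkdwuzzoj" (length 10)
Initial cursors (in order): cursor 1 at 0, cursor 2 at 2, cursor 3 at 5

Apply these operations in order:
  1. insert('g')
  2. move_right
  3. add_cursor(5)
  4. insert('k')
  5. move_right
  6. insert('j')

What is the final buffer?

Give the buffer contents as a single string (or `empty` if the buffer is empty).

After op 1 (insert('g')): buffer="gxpgkdwguzzoj" (len 13), cursors c1@1 c2@4 c3@8, authorship 1..2...3.....
After op 2 (move_right): buffer="gxpgkdwguzzoj" (len 13), cursors c1@2 c2@5 c3@9, authorship 1..2...3.....
After op 3 (add_cursor(5)): buffer="gxpgkdwguzzoj" (len 13), cursors c1@2 c2@5 c4@5 c3@9, authorship 1..2...3.....
After op 4 (insert('k')): buffer="gxkpgkkkdwgukzzoj" (len 17), cursors c1@3 c2@8 c4@8 c3@13, authorship 1.1.2.24..3.3....
After op 5 (move_right): buffer="gxkpgkkkdwgukzzoj" (len 17), cursors c1@4 c2@9 c4@9 c3@14, authorship 1.1.2.24..3.3....
After op 6 (insert('j')): buffer="gxkpjgkkkdjjwgukzjzoj" (len 21), cursors c1@5 c2@12 c4@12 c3@18, authorship 1.1.12.24.24.3.3.3...

Answer: gxkpjgkkkdjjwgukzjzoj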